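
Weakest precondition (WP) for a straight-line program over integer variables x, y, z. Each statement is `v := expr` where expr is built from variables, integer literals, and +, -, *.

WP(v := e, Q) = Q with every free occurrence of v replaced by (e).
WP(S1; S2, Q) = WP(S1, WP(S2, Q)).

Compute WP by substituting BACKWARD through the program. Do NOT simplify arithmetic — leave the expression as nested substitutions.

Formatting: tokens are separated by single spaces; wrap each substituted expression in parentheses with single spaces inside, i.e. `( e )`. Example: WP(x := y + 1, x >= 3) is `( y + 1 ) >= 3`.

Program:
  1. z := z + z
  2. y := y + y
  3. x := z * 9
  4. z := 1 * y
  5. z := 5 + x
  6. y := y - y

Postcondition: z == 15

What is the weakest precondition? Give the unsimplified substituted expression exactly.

post: z == 15
stmt 6: y := y - y  -- replace 0 occurrence(s) of y with (y - y)
  => z == 15
stmt 5: z := 5 + x  -- replace 1 occurrence(s) of z with (5 + x)
  => ( 5 + x ) == 15
stmt 4: z := 1 * y  -- replace 0 occurrence(s) of z with (1 * y)
  => ( 5 + x ) == 15
stmt 3: x := z * 9  -- replace 1 occurrence(s) of x with (z * 9)
  => ( 5 + ( z * 9 ) ) == 15
stmt 2: y := y + y  -- replace 0 occurrence(s) of y with (y + y)
  => ( 5 + ( z * 9 ) ) == 15
stmt 1: z := z + z  -- replace 1 occurrence(s) of z with (z + z)
  => ( 5 + ( ( z + z ) * 9 ) ) == 15

Answer: ( 5 + ( ( z + z ) * 9 ) ) == 15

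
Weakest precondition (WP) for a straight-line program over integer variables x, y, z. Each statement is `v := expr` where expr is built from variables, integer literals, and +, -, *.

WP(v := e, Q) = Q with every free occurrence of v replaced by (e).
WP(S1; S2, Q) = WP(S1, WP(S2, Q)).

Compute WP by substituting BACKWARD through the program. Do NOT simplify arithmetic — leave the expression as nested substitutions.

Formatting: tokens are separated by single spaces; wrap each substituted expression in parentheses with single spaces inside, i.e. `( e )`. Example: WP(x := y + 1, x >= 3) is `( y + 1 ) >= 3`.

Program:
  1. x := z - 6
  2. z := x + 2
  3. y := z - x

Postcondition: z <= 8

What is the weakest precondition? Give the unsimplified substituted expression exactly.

post: z <= 8
stmt 3: y := z - x  -- replace 0 occurrence(s) of y with (z - x)
  => z <= 8
stmt 2: z := x + 2  -- replace 1 occurrence(s) of z with (x + 2)
  => ( x + 2 ) <= 8
stmt 1: x := z - 6  -- replace 1 occurrence(s) of x with (z - 6)
  => ( ( z - 6 ) + 2 ) <= 8

Answer: ( ( z - 6 ) + 2 ) <= 8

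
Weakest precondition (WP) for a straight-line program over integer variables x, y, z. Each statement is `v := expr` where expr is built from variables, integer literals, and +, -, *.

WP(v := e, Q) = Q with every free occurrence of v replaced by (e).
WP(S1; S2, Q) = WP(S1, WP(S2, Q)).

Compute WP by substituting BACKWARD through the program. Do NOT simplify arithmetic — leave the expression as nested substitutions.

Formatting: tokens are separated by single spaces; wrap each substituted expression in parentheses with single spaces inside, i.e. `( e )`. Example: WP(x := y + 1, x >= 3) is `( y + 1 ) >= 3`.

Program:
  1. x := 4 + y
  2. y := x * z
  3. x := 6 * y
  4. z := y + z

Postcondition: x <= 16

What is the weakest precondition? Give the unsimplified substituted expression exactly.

post: x <= 16
stmt 4: z := y + z  -- replace 0 occurrence(s) of z with (y + z)
  => x <= 16
stmt 3: x := 6 * y  -- replace 1 occurrence(s) of x with (6 * y)
  => ( 6 * y ) <= 16
stmt 2: y := x * z  -- replace 1 occurrence(s) of y with (x * z)
  => ( 6 * ( x * z ) ) <= 16
stmt 1: x := 4 + y  -- replace 1 occurrence(s) of x with (4 + y)
  => ( 6 * ( ( 4 + y ) * z ) ) <= 16

Answer: ( 6 * ( ( 4 + y ) * z ) ) <= 16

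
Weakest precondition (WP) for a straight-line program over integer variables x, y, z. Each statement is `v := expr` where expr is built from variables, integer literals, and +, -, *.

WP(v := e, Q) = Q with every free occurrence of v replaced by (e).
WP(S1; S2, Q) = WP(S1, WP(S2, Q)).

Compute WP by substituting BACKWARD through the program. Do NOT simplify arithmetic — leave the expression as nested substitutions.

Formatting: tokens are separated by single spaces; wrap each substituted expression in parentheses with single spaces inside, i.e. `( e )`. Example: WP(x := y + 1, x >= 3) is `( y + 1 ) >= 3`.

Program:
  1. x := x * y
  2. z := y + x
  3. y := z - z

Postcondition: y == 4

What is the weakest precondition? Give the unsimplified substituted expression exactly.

Answer: ( ( y + ( x * y ) ) - ( y + ( x * y ) ) ) == 4

Derivation:
post: y == 4
stmt 3: y := z - z  -- replace 1 occurrence(s) of y with (z - z)
  => ( z - z ) == 4
stmt 2: z := y + x  -- replace 2 occurrence(s) of z with (y + x)
  => ( ( y + x ) - ( y + x ) ) == 4
stmt 1: x := x * y  -- replace 2 occurrence(s) of x with (x * y)
  => ( ( y + ( x * y ) ) - ( y + ( x * y ) ) ) == 4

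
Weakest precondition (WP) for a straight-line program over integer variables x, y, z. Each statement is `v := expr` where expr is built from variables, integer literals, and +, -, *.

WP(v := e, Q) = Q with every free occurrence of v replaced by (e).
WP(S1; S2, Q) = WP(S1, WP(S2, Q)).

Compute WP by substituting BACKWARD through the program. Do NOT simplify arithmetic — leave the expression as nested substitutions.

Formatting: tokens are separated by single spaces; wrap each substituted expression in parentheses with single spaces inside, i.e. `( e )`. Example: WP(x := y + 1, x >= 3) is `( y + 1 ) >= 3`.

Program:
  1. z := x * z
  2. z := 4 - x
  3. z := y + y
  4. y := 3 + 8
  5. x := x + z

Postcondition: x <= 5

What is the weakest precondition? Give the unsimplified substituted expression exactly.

Answer: ( x + ( y + y ) ) <= 5

Derivation:
post: x <= 5
stmt 5: x := x + z  -- replace 1 occurrence(s) of x with (x + z)
  => ( x + z ) <= 5
stmt 4: y := 3 + 8  -- replace 0 occurrence(s) of y with (3 + 8)
  => ( x + z ) <= 5
stmt 3: z := y + y  -- replace 1 occurrence(s) of z with (y + y)
  => ( x + ( y + y ) ) <= 5
stmt 2: z := 4 - x  -- replace 0 occurrence(s) of z with (4 - x)
  => ( x + ( y + y ) ) <= 5
stmt 1: z := x * z  -- replace 0 occurrence(s) of z with (x * z)
  => ( x + ( y + y ) ) <= 5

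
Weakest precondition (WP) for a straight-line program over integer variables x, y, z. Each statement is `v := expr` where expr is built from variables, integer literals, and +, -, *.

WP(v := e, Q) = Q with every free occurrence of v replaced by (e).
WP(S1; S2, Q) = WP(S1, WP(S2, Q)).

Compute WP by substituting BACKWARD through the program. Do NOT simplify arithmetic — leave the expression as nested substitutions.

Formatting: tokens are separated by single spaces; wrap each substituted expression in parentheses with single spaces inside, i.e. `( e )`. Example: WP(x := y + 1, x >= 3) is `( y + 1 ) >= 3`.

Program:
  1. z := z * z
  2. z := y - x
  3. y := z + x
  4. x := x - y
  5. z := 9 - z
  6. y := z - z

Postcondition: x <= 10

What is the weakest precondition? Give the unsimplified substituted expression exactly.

post: x <= 10
stmt 6: y := z - z  -- replace 0 occurrence(s) of y with (z - z)
  => x <= 10
stmt 5: z := 9 - z  -- replace 0 occurrence(s) of z with (9 - z)
  => x <= 10
stmt 4: x := x - y  -- replace 1 occurrence(s) of x with (x - y)
  => ( x - y ) <= 10
stmt 3: y := z + x  -- replace 1 occurrence(s) of y with (z + x)
  => ( x - ( z + x ) ) <= 10
stmt 2: z := y - x  -- replace 1 occurrence(s) of z with (y - x)
  => ( x - ( ( y - x ) + x ) ) <= 10
stmt 1: z := z * z  -- replace 0 occurrence(s) of z with (z * z)
  => ( x - ( ( y - x ) + x ) ) <= 10

Answer: ( x - ( ( y - x ) + x ) ) <= 10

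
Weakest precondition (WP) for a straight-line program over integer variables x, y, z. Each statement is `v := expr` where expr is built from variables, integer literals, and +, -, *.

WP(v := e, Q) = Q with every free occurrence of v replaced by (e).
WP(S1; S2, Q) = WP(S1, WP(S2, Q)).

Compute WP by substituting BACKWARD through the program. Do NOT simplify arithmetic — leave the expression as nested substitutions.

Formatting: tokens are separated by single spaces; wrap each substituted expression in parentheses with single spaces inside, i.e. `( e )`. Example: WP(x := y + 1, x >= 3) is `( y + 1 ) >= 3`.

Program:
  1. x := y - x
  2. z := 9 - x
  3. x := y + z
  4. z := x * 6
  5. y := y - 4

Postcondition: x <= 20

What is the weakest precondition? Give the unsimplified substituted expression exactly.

post: x <= 20
stmt 5: y := y - 4  -- replace 0 occurrence(s) of y with (y - 4)
  => x <= 20
stmt 4: z := x * 6  -- replace 0 occurrence(s) of z with (x * 6)
  => x <= 20
stmt 3: x := y + z  -- replace 1 occurrence(s) of x with (y + z)
  => ( y + z ) <= 20
stmt 2: z := 9 - x  -- replace 1 occurrence(s) of z with (9 - x)
  => ( y + ( 9 - x ) ) <= 20
stmt 1: x := y - x  -- replace 1 occurrence(s) of x with (y - x)
  => ( y + ( 9 - ( y - x ) ) ) <= 20

Answer: ( y + ( 9 - ( y - x ) ) ) <= 20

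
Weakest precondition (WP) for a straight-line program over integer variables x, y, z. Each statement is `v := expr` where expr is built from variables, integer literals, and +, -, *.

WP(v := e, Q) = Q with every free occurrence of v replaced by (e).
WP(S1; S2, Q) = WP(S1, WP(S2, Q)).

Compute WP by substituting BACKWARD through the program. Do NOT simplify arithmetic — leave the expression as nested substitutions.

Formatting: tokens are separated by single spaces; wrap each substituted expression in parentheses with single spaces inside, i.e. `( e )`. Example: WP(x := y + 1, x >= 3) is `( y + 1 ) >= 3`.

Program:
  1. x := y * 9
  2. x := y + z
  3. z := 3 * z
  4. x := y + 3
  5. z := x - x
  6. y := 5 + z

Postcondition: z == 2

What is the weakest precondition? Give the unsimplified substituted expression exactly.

post: z == 2
stmt 6: y := 5 + z  -- replace 0 occurrence(s) of y with (5 + z)
  => z == 2
stmt 5: z := x - x  -- replace 1 occurrence(s) of z with (x - x)
  => ( x - x ) == 2
stmt 4: x := y + 3  -- replace 2 occurrence(s) of x with (y + 3)
  => ( ( y + 3 ) - ( y + 3 ) ) == 2
stmt 3: z := 3 * z  -- replace 0 occurrence(s) of z with (3 * z)
  => ( ( y + 3 ) - ( y + 3 ) ) == 2
stmt 2: x := y + z  -- replace 0 occurrence(s) of x with (y + z)
  => ( ( y + 3 ) - ( y + 3 ) ) == 2
stmt 1: x := y * 9  -- replace 0 occurrence(s) of x with (y * 9)
  => ( ( y + 3 ) - ( y + 3 ) ) == 2

Answer: ( ( y + 3 ) - ( y + 3 ) ) == 2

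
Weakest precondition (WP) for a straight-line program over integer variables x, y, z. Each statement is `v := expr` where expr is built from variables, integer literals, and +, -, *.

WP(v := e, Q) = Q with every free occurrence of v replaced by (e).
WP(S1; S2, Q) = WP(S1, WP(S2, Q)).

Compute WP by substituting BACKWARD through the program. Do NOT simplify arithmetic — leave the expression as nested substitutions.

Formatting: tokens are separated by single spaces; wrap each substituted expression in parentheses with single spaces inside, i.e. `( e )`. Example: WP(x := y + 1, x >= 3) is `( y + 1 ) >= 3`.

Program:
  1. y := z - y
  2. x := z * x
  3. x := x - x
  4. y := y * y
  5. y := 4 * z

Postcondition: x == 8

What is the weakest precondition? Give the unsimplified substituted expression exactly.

Answer: ( ( z * x ) - ( z * x ) ) == 8

Derivation:
post: x == 8
stmt 5: y := 4 * z  -- replace 0 occurrence(s) of y with (4 * z)
  => x == 8
stmt 4: y := y * y  -- replace 0 occurrence(s) of y with (y * y)
  => x == 8
stmt 3: x := x - x  -- replace 1 occurrence(s) of x with (x - x)
  => ( x - x ) == 8
stmt 2: x := z * x  -- replace 2 occurrence(s) of x with (z * x)
  => ( ( z * x ) - ( z * x ) ) == 8
stmt 1: y := z - y  -- replace 0 occurrence(s) of y with (z - y)
  => ( ( z * x ) - ( z * x ) ) == 8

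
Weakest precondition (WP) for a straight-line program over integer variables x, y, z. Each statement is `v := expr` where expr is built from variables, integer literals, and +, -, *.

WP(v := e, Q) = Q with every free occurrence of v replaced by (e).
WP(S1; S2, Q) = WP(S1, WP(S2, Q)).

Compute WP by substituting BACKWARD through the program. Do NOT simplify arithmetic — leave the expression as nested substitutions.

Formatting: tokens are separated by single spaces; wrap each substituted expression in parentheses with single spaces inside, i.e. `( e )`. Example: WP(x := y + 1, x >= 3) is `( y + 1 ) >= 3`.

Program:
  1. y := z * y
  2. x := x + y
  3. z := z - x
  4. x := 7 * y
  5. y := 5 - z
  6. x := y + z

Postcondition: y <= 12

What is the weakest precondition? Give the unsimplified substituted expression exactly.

Answer: ( 5 - ( z - ( x + ( z * y ) ) ) ) <= 12

Derivation:
post: y <= 12
stmt 6: x := y + z  -- replace 0 occurrence(s) of x with (y + z)
  => y <= 12
stmt 5: y := 5 - z  -- replace 1 occurrence(s) of y with (5 - z)
  => ( 5 - z ) <= 12
stmt 4: x := 7 * y  -- replace 0 occurrence(s) of x with (7 * y)
  => ( 5 - z ) <= 12
stmt 3: z := z - x  -- replace 1 occurrence(s) of z with (z - x)
  => ( 5 - ( z - x ) ) <= 12
stmt 2: x := x + y  -- replace 1 occurrence(s) of x with (x + y)
  => ( 5 - ( z - ( x + y ) ) ) <= 12
stmt 1: y := z * y  -- replace 1 occurrence(s) of y with (z * y)
  => ( 5 - ( z - ( x + ( z * y ) ) ) ) <= 12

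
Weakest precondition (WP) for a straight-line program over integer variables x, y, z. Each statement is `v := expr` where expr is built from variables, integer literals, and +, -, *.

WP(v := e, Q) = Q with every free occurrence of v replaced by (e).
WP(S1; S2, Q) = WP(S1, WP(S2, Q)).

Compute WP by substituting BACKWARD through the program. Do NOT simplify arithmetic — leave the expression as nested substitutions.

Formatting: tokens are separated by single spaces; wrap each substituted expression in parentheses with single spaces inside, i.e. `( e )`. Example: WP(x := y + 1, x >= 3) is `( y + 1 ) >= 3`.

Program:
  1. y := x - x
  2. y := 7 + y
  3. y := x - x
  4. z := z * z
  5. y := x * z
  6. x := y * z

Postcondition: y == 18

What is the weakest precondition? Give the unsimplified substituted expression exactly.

Answer: ( x * ( z * z ) ) == 18

Derivation:
post: y == 18
stmt 6: x := y * z  -- replace 0 occurrence(s) of x with (y * z)
  => y == 18
stmt 5: y := x * z  -- replace 1 occurrence(s) of y with (x * z)
  => ( x * z ) == 18
stmt 4: z := z * z  -- replace 1 occurrence(s) of z with (z * z)
  => ( x * ( z * z ) ) == 18
stmt 3: y := x - x  -- replace 0 occurrence(s) of y with (x - x)
  => ( x * ( z * z ) ) == 18
stmt 2: y := 7 + y  -- replace 0 occurrence(s) of y with (7 + y)
  => ( x * ( z * z ) ) == 18
stmt 1: y := x - x  -- replace 0 occurrence(s) of y with (x - x)
  => ( x * ( z * z ) ) == 18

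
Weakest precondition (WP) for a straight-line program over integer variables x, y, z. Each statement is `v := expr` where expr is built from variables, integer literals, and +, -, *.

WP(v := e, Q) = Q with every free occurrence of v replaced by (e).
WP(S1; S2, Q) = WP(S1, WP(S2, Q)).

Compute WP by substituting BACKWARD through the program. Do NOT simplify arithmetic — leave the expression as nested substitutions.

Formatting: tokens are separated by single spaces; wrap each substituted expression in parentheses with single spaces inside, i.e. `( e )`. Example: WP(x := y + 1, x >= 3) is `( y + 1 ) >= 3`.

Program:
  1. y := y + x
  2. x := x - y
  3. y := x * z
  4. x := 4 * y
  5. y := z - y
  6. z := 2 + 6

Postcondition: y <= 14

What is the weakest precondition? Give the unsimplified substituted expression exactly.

post: y <= 14
stmt 6: z := 2 + 6  -- replace 0 occurrence(s) of z with (2 + 6)
  => y <= 14
stmt 5: y := z - y  -- replace 1 occurrence(s) of y with (z - y)
  => ( z - y ) <= 14
stmt 4: x := 4 * y  -- replace 0 occurrence(s) of x with (4 * y)
  => ( z - y ) <= 14
stmt 3: y := x * z  -- replace 1 occurrence(s) of y with (x * z)
  => ( z - ( x * z ) ) <= 14
stmt 2: x := x - y  -- replace 1 occurrence(s) of x with (x - y)
  => ( z - ( ( x - y ) * z ) ) <= 14
stmt 1: y := y + x  -- replace 1 occurrence(s) of y with (y + x)
  => ( z - ( ( x - ( y + x ) ) * z ) ) <= 14

Answer: ( z - ( ( x - ( y + x ) ) * z ) ) <= 14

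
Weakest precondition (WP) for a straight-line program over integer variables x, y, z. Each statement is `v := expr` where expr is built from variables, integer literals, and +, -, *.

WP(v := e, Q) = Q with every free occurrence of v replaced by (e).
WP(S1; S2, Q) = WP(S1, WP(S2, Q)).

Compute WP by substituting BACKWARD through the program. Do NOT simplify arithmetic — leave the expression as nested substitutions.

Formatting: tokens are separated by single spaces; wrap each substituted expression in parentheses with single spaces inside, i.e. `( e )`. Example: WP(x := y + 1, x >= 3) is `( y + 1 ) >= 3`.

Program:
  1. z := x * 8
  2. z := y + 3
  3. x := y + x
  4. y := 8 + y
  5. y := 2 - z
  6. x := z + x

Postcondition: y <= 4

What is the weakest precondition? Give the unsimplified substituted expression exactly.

post: y <= 4
stmt 6: x := z + x  -- replace 0 occurrence(s) of x with (z + x)
  => y <= 4
stmt 5: y := 2 - z  -- replace 1 occurrence(s) of y with (2 - z)
  => ( 2 - z ) <= 4
stmt 4: y := 8 + y  -- replace 0 occurrence(s) of y with (8 + y)
  => ( 2 - z ) <= 4
stmt 3: x := y + x  -- replace 0 occurrence(s) of x with (y + x)
  => ( 2 - z ) <= 4
stmt 2: z := y + 3  -- replace 1 occurrence(s) of z with (y + 3)
  => ( 2 - ( y + 3 ) ) <= 4
stmt 1: z := x * 8  -- replace 0 occurrence(s) of z with (x * 8)
  => ( 2 - ( y + 3 ) ) <= 4

Answer: ( 2 - ( y + 3 ) ) <= 4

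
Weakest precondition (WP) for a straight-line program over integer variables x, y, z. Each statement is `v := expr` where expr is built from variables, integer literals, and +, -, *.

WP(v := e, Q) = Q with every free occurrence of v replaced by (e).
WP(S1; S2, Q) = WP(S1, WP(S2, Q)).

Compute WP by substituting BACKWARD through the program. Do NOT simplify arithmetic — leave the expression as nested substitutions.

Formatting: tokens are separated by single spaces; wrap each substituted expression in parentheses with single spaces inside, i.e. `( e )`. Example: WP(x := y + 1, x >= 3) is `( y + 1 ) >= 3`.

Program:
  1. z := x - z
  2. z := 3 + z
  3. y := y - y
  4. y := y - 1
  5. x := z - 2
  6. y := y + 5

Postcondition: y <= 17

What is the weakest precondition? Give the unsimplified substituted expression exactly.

post: y <= 17
stmt 6: y := y + 5  -- replace 1 occurrence(s) of y with (y + 5)
  => ( y + 5 ) <= 17
stmt 5: x := z - 2  -- replace 0 occurrence(s) of x with (z - 2)
  => ( y + 5 ) <= 17
stmt 4: y := y - 1  -- replace 1 occurrence(s) of y with (y - 1)
  => ( ( y - 1 ) + 5 ) <= 17
stmt 3: y := y - y  -- replace 1 occurrence(s) of y with (y - y)
  => ( ( ( y - y ) - 1 ) + 5 ) <= 17
stmt 2: z := 3 + z  -- replace 0 occurrence(s) of z with (3 + z)
  => ( ( ( y - y ) - 1 ) + 5 ) <= 17
stmt 1: z := x - z  -- replace 0 occurrence(s) of z with (x - z)
  => ( ( ( y - y ) - 1 ) + 5 ) <= 17

Answer: ( ( ( y - y ) - 1 ) + 5 ) <= 17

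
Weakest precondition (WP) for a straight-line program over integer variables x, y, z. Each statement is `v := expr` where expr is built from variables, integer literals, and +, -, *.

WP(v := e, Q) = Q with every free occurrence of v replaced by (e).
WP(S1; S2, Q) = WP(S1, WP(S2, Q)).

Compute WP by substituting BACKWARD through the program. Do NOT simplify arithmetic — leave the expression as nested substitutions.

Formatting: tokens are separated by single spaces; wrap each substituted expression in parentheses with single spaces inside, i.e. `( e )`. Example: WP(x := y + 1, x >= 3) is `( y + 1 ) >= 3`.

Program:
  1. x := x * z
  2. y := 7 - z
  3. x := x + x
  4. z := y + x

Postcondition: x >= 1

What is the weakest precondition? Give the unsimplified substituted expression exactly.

post: x >= 1
stmt 4: z := y + x  -- replace 0 occurrence(s) of z with (y + x)
  => x >= 1
stmt 3: x := x + x  -- replace 1 occurrence(s) of x with (x + x)
  => ( x + x ) >= 1
stmt 2: y := 7 - z  -- replace 0 occurrence(s) of y with (7 - z)
  => ( x + x ) >= 1
stmt 1: x := x * z  -- replace 2 occurrence(s) of x with (x * z)
  => ( ( x * z ) + ( x * z ) ) >= 1

Answer: ( ( x * z ) + ( x * z ) ) >= 1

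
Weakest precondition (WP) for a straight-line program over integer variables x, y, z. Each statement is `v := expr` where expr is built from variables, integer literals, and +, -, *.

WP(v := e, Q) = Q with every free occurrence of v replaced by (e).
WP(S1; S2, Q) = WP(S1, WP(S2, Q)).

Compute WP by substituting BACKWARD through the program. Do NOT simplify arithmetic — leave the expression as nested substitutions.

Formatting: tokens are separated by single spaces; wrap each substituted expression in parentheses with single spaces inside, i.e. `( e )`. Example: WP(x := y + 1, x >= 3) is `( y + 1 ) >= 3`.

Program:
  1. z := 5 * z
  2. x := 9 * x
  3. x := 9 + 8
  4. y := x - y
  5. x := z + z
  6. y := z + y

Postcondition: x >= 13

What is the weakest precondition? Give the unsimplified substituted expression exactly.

post: x >= 13
stmt 6: y := z + y  -- replace 0 occurrence(s) of y with (z + y)
  => x >= 13
stmt 5: x := z + z  -- replace 1 occurrence(s) of x with (z + z)
  => ( z + z ) >= 13
stmt 4: y := x - y  -- replace 0 occurrence(s) of y with (x - y)
  => ( z + z ) >= 13
stmt 3: x := 9 + 8  -- replace 0 occurrence(s) of x with (9 + 8)
  => ( z + z ) >= 13
stmt 2: x := 9 * x  -- replace 0 occurrence(s) of x with (9 * x)
  => ( z + z ) >= 13
stmt 1: z := 5 * z  -- replace 2 occurrence(s) of z with (5 * z)
  => ( ( 5 * z ) + ( 5 * z ) ) >= 13

Answer: ( ( 5 * z ) + ( 5 * z ) ) >= 13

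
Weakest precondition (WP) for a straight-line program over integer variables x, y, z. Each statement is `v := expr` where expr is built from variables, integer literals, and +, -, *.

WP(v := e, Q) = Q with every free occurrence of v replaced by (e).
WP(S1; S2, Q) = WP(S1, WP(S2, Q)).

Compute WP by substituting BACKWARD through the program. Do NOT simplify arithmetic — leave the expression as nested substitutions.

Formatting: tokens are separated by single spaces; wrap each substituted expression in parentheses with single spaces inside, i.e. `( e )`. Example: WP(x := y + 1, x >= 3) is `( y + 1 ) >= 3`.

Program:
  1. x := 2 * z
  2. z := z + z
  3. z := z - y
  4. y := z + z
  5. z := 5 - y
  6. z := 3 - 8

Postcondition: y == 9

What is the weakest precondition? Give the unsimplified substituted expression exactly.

Answer: ( ( ( z + z ) - y ) + ( ( z + z ) - y ) ) == 9

Derivation:
post: y == 9
stmt 6: z := 3 - 8  -- replace 0 occurrence(s) of z with (3 - 8)
  => y == 9
stmt 5: z := 5 - y  -- replace 0 occurrence(s) of z with (5 - y)
  => y == 9
stmt 4: y := z + z  -- replace 1 occurrence(s) of y with (z + z)
  => ( z + z ) == 9
stmt 3: z := z - y  -- replace 2 occurrence(s) of z with (z - y)
  => ( ( z - y ) + ( z - y ) ) == 9
stmt 2: z := z + z  -- replace 2 occurrence(s) of z with (z + z)
  => ( ( ( z + z ) - y ) + ( ( z + z ) - y ) ) == 9
stmt 1: x := 2 * z  -- replace 0 occurrence(s) of x with (2 * z)
  => ( ( ( z + z ) - y ) + ( ( z + z ) - y ) ) == 9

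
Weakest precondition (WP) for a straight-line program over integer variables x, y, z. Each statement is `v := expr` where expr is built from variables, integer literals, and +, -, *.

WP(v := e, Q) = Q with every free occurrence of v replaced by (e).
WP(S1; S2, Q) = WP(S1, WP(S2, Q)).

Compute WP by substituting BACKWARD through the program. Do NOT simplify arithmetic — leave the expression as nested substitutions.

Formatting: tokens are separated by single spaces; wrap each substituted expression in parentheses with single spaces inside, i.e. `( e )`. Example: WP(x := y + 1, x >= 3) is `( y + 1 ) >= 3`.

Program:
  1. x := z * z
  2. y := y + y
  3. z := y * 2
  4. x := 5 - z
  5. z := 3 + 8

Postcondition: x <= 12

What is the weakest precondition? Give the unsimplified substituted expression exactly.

post: x <= 12
stmt 5: z := 3 + 8  -- replace 0 occurrence(s) of z with (3 + 8)
  => x <= 12
stmt 4: x := 5 - z  -- replace 1 occurrence(s) of x with (5 - z)
  => ( 5 - z ) <= 12
stmt 3: z := y * 2  -- replace 1 occurrence(s) of z with (y * 2)
  => ( 5 - ( y * 2 ) ) <= 12
stmt 2: y := y + y  -- replace 1 occurrence(s) of y with (y + y)
  => ( 5 - ( ( y + y ) * 2 ) ) <= 12
stmt 1: x := z * z  -- replace 0 occurrence(s) of x with (z * z)
  => ( 5 - ( ( y + y ) * 2 ) ) <= 12

Answer: ( 5 - ( ( y + y ) * 2 ) ) <= 12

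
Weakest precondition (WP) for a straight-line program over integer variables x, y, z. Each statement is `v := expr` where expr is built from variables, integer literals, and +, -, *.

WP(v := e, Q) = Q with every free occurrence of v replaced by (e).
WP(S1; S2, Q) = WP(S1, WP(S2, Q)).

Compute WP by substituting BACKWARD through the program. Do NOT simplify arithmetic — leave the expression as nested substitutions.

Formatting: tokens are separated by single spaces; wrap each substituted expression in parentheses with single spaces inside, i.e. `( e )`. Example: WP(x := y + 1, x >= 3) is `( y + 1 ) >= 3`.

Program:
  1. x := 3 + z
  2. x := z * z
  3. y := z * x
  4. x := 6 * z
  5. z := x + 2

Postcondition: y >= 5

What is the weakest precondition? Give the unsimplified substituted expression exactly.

post: y >= 5
stmt 5: z := x + 2  -- replace 0 occurrence(s) of z with (x + 2)
  => y >= 5
stmt 4: x := 6 * z  -- replace 0 occurrence(s) of x with (6 * z)
  => y >= 5
stmt 3: y := z * x  -- replace 1 occurrence(s) of y with (z * x)
  => ( z * x ) >= 5
stmt 2: x := z * z  -- replace 1 occurrence(s) of x with (z * z)
  => ( z * ( z * z ) ) >= 5
stmt 1: x := 3 + z  -- replace 0 occurrence(s) of x with (3 + z)
  => ( z * ( z * z ) ) >= 5

Answer: ( z * ( z * z ) ) >= 5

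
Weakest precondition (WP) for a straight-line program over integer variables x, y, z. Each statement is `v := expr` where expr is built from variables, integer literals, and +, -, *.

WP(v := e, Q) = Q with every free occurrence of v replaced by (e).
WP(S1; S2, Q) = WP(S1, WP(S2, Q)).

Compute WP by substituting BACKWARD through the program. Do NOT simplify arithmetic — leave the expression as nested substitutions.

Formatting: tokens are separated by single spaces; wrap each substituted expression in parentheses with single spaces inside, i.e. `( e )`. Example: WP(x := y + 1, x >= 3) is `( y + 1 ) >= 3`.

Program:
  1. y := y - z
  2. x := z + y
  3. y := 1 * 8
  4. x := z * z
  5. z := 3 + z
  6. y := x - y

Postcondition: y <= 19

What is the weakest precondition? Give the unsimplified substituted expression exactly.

post: y <= 19
stmt 6: y := x - y  -- replace 1 occurrence(s) of y with (x - y)
  => ( x - y ) <= 19
stmt 5: z := 3 + z  -- replace 0 occurrence(s) of z with (3 + z)
  => ( x - y ) <= 19
stmt 4: x := z * z  -- replace 1 occurrence(s) of x with (z * z)
  => ( ( z * z ) - y ) <= 19
stmt 3: y := 1 * 8  -- replace 1 occurrence(s) of y with (1 * 8)
  => ( ( z * z ) - ( 1 * 8 ) ) <= 19
stmt 2: x := z + y  -- replace 0 occurrence(s) of x with (z + y)
  => ( ( z * z ) - ( 1 * 8 ) ) <= 19
stmt 1: y := y - z  -- replace 0 occurrence(s) of y with (y - z)
  => ( ( z * z ) - ( 1 * 8 ) ) <= 19

Answer: ( ( z * z ) - ( 1 * 8 ) ) <= 19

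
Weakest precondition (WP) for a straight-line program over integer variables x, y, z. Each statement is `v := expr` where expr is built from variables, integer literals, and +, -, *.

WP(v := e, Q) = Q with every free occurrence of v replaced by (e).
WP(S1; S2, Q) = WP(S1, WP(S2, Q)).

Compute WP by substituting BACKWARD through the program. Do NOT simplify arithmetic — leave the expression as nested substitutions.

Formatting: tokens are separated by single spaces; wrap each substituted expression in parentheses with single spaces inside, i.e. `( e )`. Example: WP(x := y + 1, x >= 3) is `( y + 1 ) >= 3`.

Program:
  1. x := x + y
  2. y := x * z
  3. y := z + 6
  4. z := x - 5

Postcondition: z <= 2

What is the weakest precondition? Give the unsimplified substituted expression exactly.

post: z <= 2
stmt 4: z := x - 5  -- replace 1 occurrence(s) of z with (x - 5)
  => ( x - 5 ) <= 2
stmt 3: y := z + 6  -- replace 0 occurrence(s) of y with (z + 6)
  => ( x - 5 ) <= 2
stmt 2: y := x * z  -- replace 0 occurrence(s) of y with (x * z)
  => ( x - 5 ) <= 2
stmt 1: x := x + y  -- replace 1 occurrence(s) of x with (x + y)
  => ( ( x + y ) - 5 ) <= 2

Answer: ( ( x + y ) - 5 ) <= 2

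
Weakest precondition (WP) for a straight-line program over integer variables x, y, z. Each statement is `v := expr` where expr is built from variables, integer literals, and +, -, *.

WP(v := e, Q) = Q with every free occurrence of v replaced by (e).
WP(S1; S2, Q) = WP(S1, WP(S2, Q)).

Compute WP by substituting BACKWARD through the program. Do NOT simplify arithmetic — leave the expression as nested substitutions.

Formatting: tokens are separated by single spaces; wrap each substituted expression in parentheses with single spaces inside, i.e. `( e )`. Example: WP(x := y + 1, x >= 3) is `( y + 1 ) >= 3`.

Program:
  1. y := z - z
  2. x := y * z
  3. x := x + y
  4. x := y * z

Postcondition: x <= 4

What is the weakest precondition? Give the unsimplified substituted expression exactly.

Answer: ( ( z - z ) * z ) <= 4

Derivation:
post: x <= 4
stmt 4: x := y * z  -- replace 1 occurrence(s) of x with (y * z)
  => ( y * z ) <= 4
stmt 3: x := x + y  -- replace 0 occurrence(s) of x with (x + y)
  => ( y * z ) <= 4
stmt 2: x := y * z  -- replace 0 occurrence(s) of x with (y * z)
  => ( y * z ) <= 4
stmt 1: y := z - z  -- replace 1 occurrence(s) of y with (z - z)
  => ( ( z - z ) * z ) <= 4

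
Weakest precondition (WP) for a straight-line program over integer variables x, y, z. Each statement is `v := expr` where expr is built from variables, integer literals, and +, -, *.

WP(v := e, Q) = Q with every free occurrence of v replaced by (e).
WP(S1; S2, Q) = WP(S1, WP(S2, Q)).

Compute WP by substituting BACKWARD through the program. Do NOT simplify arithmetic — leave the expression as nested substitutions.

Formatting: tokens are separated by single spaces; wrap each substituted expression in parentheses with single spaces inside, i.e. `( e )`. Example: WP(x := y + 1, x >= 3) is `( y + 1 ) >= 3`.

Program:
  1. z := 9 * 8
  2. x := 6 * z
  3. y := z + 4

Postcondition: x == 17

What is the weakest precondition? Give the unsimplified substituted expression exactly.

post: x == 17
stmt 3: y := z + 4  -- replace 0 occurrence(s) of y with (z + 4)
  => x == 17
stmt 2: x := 6 * z  -- replace 1 occurrence(s) of x with (6 * z)
  => ( 6 * z ) == 17
stmt 1: z := 9 * 8  -- replace 1 occurrence(s) of z with (9 * 8)
  => ( 6 * ( 9 * 8 ) ) == 17

Answer: ( 6 * ( 9 * 8 ) ) == 17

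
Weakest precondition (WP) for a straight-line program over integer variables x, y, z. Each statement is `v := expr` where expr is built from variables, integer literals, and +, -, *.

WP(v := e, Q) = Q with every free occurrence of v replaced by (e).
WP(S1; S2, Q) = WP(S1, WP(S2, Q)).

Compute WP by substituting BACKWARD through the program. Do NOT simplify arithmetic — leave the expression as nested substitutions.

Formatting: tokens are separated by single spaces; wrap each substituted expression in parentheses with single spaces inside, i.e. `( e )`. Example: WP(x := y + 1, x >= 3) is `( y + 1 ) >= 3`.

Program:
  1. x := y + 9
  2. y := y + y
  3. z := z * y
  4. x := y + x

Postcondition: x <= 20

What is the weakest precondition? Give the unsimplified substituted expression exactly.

post: x <= 20
stmt 4: x := y + x  -- replace 1 occurrence(s) of x with (y + x)
  => ( y + x ) <= 20
stmt 3: z := z * y  -- replace 0 occurrence(s) of z with (z * y)
  => ( y + x ) <= 20
stmt 2: y := y + y  -- replace 1 occurrence(s) of y with (y + y)
  => ( ( y + y ) + x ) <= 20
stmt 1: x := y + 9  -- replace 1 occurrence(s) of x with (y + 9)
  => ( ( y + y ) + ( y + 9 ) ) <= 20

Answer: ( ( y + y ) + ( y + 9 ) ) <= 20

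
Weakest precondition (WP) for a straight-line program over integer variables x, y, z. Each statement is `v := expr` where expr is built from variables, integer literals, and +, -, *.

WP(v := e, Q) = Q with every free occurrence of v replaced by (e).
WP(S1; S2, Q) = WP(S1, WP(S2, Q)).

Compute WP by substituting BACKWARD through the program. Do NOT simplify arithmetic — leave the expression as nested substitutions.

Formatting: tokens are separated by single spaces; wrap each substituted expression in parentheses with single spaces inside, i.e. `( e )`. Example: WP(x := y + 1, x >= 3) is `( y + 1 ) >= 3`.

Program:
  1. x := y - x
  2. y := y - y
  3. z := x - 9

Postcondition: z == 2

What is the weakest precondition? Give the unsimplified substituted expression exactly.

post: z == 2
stmt 3: z := x - 9  -- replace 1 occurrence(s) of z with (x - 9)
  => ( x - 9 ) == 2
stmt 2: y := y - y  -- replace 0 occurrence(s) of y with (y - y)
  => ( x - 9 ) == 2
stmt 1: x := y - x  -- replace 1 occurrence(s) of x with (y - x)
  => ( ( y - x ) - 9 ) == 2

Answer: ( ( y - x ) - 9 ) == 2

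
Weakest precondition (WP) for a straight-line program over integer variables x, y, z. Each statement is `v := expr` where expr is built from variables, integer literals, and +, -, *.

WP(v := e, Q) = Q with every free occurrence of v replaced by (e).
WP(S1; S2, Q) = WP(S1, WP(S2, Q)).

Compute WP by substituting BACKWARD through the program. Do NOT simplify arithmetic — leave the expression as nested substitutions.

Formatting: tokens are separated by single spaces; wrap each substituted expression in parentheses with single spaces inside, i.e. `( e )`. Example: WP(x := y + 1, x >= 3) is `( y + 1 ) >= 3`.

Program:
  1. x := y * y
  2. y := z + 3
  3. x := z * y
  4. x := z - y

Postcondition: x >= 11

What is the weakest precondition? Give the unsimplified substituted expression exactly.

post: x >= 11
stmt 4: x := z - y  -- replace 1 occurrence(s) of x with (z - y)
  => ( z - y ) >= 11
stmt 3: x := z * y  -- replace 0 occurrence(s) of x with (z * y)
  => ( z - y ) >= 11
stmt 2: y := z + 3  -- replace 1 occurrence(s) of y with (z + 3)
  => ( z - ( z + 3 ) ) >= 11
stmt 1: x := y * y  -- replace 0 occurrence(s) of x with (y * y)
  => ( z - ( z + 3 ) ) >= 11

Answer: ( z - ( z + 3 ) ) >= 11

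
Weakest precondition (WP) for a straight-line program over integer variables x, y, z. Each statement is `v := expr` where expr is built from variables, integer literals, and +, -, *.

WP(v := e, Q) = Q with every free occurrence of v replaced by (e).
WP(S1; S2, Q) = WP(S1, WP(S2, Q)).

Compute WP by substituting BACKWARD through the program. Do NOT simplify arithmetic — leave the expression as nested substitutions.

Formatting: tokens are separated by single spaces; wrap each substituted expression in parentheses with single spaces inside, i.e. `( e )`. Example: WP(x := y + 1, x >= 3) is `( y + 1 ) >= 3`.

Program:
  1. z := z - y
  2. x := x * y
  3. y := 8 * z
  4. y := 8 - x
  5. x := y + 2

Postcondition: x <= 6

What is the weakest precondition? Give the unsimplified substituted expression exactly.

post: x <= 6
stmt 5: x := y + 2  -- replace 1 occurrence(s) of x with (y + 2)
  => ( y + 2 ) <= 6
stmt 4: y := 8 - x  -- replace 1 occurrence(s) of y with (8 - x)
  => ( ( 8 - x ) + 2 ) <= 6
stmt 3: y := 8 * z  -- replace 0 occurrence(s) of y with (8 * z)
  => ( ( 8 - x ) + 2 ) <= 6
stmt 2: x := x * y  -- replace 1 occurrence(s) of x with (x * y)
  => ( ( 8 - ( x * y ) ) + 2 ) <= 6
stmt 1: z := z - y  -- replace 0 occurrence(s) of z with (z - y)
  => ( ( 8 - ( x * y ) ) + 2 ) <= 6

Answer: ( ( 8 - ( x * y ) ) + 2 ) <= 6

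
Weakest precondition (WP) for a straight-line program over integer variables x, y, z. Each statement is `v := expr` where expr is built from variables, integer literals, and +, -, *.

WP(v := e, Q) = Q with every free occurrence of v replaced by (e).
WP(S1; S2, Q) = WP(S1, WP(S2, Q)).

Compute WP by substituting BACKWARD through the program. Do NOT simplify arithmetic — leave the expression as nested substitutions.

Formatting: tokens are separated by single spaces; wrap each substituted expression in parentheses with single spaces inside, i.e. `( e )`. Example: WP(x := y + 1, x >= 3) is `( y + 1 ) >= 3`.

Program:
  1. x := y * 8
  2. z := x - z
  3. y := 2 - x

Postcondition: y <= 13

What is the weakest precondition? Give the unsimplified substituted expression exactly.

Answer: ( 2 - ( y * 8 ) ) <= 13

Derivation:
post: y <= 13
stmt 3: y := 2 - x  -- replace 1 occurrence(s) of y with (2 - x)
  => ( 2 - x ) <= 13
stmt 2: z := x - z  -- replace 0 occurrence(s) of z with (x - z)
  => ( 2 - x ) <= 13
stmt 1: x := y * 8  -- replace 1 occurrence(s) of x with (y * 8)
  => ( 2 - ( y * 8 ) ) <= 13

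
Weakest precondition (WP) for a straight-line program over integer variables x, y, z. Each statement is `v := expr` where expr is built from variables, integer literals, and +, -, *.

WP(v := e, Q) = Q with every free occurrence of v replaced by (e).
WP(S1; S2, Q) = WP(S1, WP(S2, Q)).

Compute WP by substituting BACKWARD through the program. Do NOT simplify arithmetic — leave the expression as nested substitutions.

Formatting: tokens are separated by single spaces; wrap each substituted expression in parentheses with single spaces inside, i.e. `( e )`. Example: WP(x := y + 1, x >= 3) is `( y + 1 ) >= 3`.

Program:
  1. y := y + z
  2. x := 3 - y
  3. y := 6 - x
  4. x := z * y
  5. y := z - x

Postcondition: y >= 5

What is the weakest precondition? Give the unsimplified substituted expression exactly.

Answer: ( z - ( z * ( 6 - ( 3 - ( y + z ) ) ) ) ) >= 5

Derivation:
post: y >= 5
stmt 5: y := z - x  -- replace 1 occurrence(s) of y with (z - x)
  => ( z - x ) >= 5
stmt 4: x := z * y  -- replace 1 occurrence(s) of x with (z * y)
  => ( z - ( z * y ) ) >= 5
stmt 3: y := 6 - x  -- replace 1 occurrence(s) of y with (6 - x)
  => ( z - ( z * ( 6 - x ) ) ) >= 5
stmt 2: x := 3 - y  -- replace 1 occurrence(s) of x with (3 - y)
  => ( z - ( z * ( 6 - ( 3 - y ) ) ) ) >= 5
stmt 1: y := y + z  -- replace 1 occurrence(s) of y with (y + z)
  => ( z - ( z * ( 6 - ( 3 - ( y + z ) ) ) ) ) >= 5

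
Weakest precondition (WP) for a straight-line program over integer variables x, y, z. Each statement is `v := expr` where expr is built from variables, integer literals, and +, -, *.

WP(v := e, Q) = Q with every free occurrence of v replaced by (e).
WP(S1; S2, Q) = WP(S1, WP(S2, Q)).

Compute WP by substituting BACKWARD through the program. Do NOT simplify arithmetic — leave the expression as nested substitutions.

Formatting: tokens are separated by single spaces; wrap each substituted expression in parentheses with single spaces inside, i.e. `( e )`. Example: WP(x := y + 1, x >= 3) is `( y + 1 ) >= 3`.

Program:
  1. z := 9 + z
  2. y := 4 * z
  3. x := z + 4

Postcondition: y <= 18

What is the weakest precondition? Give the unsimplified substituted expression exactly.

Answer: ( 4 * ( 9 + z ) ) <= 18

Derivation:
post: y <= 18
stmt 3: x := z + 4  -- replace 0 occurrence(s) of x with (z + 4)
  => y <= 18
stmt 2: y := 4 * z  -- replace 1 occurrence(s) of y with (4 * z)
  => ( 4 * z ) <= 18
stmt 1: z := 9 + z  -- replace 1 occurrence(s) of z with (9 + z)
  => ( 4 * ( 9 + z ) ) <= 18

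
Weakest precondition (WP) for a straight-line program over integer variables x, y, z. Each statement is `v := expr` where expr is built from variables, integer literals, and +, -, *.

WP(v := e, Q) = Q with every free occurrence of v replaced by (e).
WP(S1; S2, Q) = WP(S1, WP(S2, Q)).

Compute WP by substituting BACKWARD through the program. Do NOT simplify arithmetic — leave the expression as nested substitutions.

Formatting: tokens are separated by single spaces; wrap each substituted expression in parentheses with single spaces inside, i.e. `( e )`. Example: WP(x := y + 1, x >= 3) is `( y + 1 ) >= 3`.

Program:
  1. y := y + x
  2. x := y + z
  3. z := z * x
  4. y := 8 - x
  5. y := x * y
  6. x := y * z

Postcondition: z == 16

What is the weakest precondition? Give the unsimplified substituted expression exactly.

Answer: ( z * ( ( y + x ) + z ) ) == 16

Derivation:
post: z == 16
stmt 6: x := y * z  -- replace 0 occurrence(s) of x with (y * z)
  => z == 16
stmt 5: y := x * y  -- replace 0 occurrence(s) of y with (x * y)
  => z == 16
stmt 4: y := 8 - x  -- replace 0 occurrence(s) of y with (8 - x)
  => z == 16
stmt 3: z := z * x  -- replace 1 occurrence(s) of z with (z * x)
  => ( z * x ) == 16
stmt 2: x := y + z  -- replace 1 occurrence(s) of x with (y + z)
  => ( z * ( y + z ) ) == 16
stmt 1: y := y + x  -- replace 1 occurrence(s) of y with (y + x)
  => ( z * ( ( y + x ) + z ) ) == 16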